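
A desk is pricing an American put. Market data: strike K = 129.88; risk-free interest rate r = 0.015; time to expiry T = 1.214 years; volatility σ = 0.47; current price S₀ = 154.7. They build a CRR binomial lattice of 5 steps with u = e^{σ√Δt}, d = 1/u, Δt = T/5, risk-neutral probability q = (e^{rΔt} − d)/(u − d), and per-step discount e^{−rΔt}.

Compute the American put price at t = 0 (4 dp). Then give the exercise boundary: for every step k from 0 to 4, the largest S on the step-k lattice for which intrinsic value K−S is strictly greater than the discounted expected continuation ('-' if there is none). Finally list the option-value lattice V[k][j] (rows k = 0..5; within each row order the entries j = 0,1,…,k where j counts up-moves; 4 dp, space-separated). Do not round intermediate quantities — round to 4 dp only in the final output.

price = 17.2758
boundary = - - - 77.2243 97.3493
tree:
17.2758
25.8585 6.9329
37.6293 11.6912 1.1774
52.6557 19.5811 2.1492 0.0000
68.6203 32.5307 3.9231 0.0000 0.0000
81.2845 52.6557 7.1611 0.0000 0.0000 0.0000

Δt=0.24280, u=1.26060, d=0.79327, q=0.45017, disc=e^(-rΔt)=0.99636
k=5 terminal: V=max(K-S,0) → 81.2845 52.6557 7.1611 0.0000 0.0000 0.0000
k=4: j=0 S=61.2597 intr=68.6203 cont=68.1481 V=68.6203[EX]; j=1 S=97.3493 intr=32.5307 cont=32.0586 V=32.5307[EX]; j=2 S=154.7000 intr=0.0000 cont=3.9231 V=3.9231[hold]; j=3 S=245.8374 intr=0.0000 cont=0.0000 V=0.0000[hold]; j=4 S=390.6660 intr=0.0000 cont=0.0000 V=0.0000[hold]  S*(4)=97.3493
k=3: j=0 S=77.2243 intr=52.6557 cont=52.1836 V=52.6557[EX]; j=1 S=122.7189 intr=7.1611 cont=19.5811 V=19.5811[hold]; j=2 S=195.0155 intr=0.0000 cont=2.1492 V=2.1492[hold]; j=3 S=309.9037 intr=0.0000 cont=0.0000 V=0.0000[hold]  S*(3)=77.2243
k=2: j=0 S=97.3493 intr=32.5307 cont=37.6293 V=37.6293[hold]; j=1 S=154.7000 intr=0.0000 cont=11.6912 V=11.6912[hold]; j=2 S=245.8374 intr=0.0000 cont=1.1774 V=1.1774[hold]  S*(2)=-
k=1: j=0 S=122.7189 intr=7.1611 cont=25.8585 V=25.8585[hold]; j=1 S=195.0155 intr=0.0000 cont=6.9329 V=6.9329[hold]  S*(1)=-
k=0: j=0 S=154.7000 intr=0.0000 cont=17.2758 V=17.2758[hold]  S*(0)=-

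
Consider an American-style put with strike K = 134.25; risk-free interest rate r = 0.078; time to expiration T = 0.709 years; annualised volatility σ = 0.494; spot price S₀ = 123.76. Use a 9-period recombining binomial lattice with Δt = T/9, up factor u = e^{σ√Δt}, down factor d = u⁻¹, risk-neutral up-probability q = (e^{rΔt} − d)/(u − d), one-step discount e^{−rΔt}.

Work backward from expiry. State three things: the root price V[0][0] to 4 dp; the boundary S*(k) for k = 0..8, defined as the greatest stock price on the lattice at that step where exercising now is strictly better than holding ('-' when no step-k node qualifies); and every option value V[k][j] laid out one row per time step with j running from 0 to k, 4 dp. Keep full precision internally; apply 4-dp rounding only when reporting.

price = 23.5014
boundary = - - - 81.6454 71.0748 81.6454 93.7881 81.6454 93.7881
tree:
23.5014
31.7067 15.1740
41.5095 21.8040 8.3971
52.6046 30.3725 13.0734 3.5881
63.1752 40.8073 19.7887 6.1805 0.9086
72.3772 52.6046 28.9233 10.4376 1.7840 0.0000
80.3879 63.1752 40.4619 17.1609 3.5028 0.0000 0.0000
87.3614 72.3772 52.6046 27.1510 6.8775 0.0000 0.0000 0.0000
93.4321 80.3879 63.1752 40.4619 13.5035 0.0000 0.0000 0.0000 0.0000
98.7168 87.3614 72.3772 52.6046 26.5132 0.0000 0.0000 0.0000 0.0000 0.0000

Δt=0.07878, u=1.14873, d=0.87053, q=0.48755, disc=e^(-rΔt)=0.99387
k=9 terminal: V=max(K-S,0) → 98.7168 87.3614 72.3772 52.6046 26.5132 0.0000 0.0000 0.0000 0.0000 0.0000
k=8: j=0 S=40.8179 intr=93.4321 cont=92.6097 V=93.4321[EX]; j=1 S=53.8621 intr=80.3879 cont=79.5655 V=80.3879[EX]; j=2 S=71.0748 intr=63.1752 cont=62.3528 V=63.1752[EX]; j=3 S=93.7881 intr=40.4619 cont=39.6395 V=40.4619[EX]; j=4 S=123.7600 intr=10.4900 cont=13.5035 V=13.5035[hold]; j=5 S=163.3099 intr=0.0000 cont=0.0000 V=0.0000[hold]; j=6 S=215.4989 intr=0.0000 cont=0.0000 V=0.0000[hold]; j=7 S=284.3658 intr=0.0000 cont=0.0000 V=0.0000[hold]; j=8 S=375.2405 intr=0.0000 cont=0.0000 V=0.0000[hold]  S*(8)=93.7881
k=7: j=0 S=46.8886 intr=87.3614 cont=86.5390 V=87.3614[EX]; j=1 S=61.8728 intr=72.3772 cont=71.5549 V=72.3772[EX]; j=2 S=81.6454 intr=52.6046 cont=51.7822 V=52.6046[EX]; j=3 S=107.7368 intr=26.5132 cont=27.1510 V=27.1510[hold]; j=4 S=142.1662 intr=0.0000 cont=6.8775 V=6.8775[hold]; j=5 S=187.5983 intr=0.0000 cont=0.0000 V=0.0000[hold]; j=6 S=247.5490 intr=0.0000 cont=0.0000 V=0.0000[hold]; j=7 S=326.6581 intr=0.0000 cont=0.0000 V=0.0000[hold]  S*(7)=81.6454
k=6: j=0 S=53.8621 intr=80.3879 cont=79.5655 V=80.3879[EX]; j=1 S=71.0748 intr=63.1752 cont=62.3528 V=63.1752[EX]; j=2 S=93.7881 intr=40.4619 cont=39.9485 V=40.4619[EX]; j=3 S=123.7600 intr=10.4900 cont=17.1609 V=17.1609[hold]; j=4 S=163.3099 intr=0.0000 cont=3.5028 V=3.5028[hold]; j=5 S=215.4989 intr=0.0000 cont=0.0000 V=0.0000[hold]; j=6 S=284.3658 intr=0.0000 cont=0.0000 V=0.0000[hold]  S*(6)=93.7881
k=5: j=0 S=61.8728 intr=72.3772 cont=71.5549 V=72.3772[EX]; j=1 S=81.6454 intr=52.6046 cont=51.7822 V=52.6046[EX]; j=2 S=107.7368 intr=26.5132 cont=28.9233 V=28.9233[hold]; j=3 S=142.1662 intr=0.0000 cont=10.4376 V=10.4376[hold]; j=4 S=187.5983 intr=0.0000 cont=1.7840 V=1.7840[hold]; j=5 S=247.5490 intr=0.0000 cont=0.0000 V=0.0000[hold]  S*(5)=81.6454
k=4: j=0 S=71.0748 intr=63.1752 cont=62.3528 V=63.1752[EX]; j=1 S=93.7881 intr=40.4619 cont=40.8073 V=40.8073[hold]; j=2 S=123.7600 intr=10.4900 cont=19.7887 V=19.7887[hold]; j=3 S=163.3099 intr=0.0000 cont=6.1805 V=6.1805[hold]; j=4 S=215.4989 intr=0.0000 cont=0.9086 V=0.9086[hold]  S*(4)=71.0748
k=3: j=0 S=81.6454 intr=52.6046 cont=51.9496 V=52.6046[EX]; j=1 S=107.7368 intr=26.5132 cont=30.3725 V=30.3725[hold]; j=2 S=142.1662 intr=0.0000 cont=13.0734 V=13.0734[hold]; j=3 S=187.5983 intr=0.0000 cont=3.5881 V=3.5881[hold]  S*(3)=81.6454
k=2: j=0 S=93.7881 intr=40.4619 cont=41.5095 V=41.5095[hold]; j=1 S=123.7600 intr=10.4900 cont=21.8040 V=21.8040[hold]; j=2 S=163.3099 intr=0.0000 cont=8.3971 V=8.3971[hold]  S*(2)=-
k=1: j=0 S=107.7368 intr=26.5132 cont=31.7067 V=31.7067[hold]; j=1 S=142.1662 intr=0.0000 cont=15.1740 V=15.1740[hold]  S*(1)=-
k=0: j=0 S=123.7600 intr=10.4900 cont=23.5014 V=23.5014[hold]  S*(0)=-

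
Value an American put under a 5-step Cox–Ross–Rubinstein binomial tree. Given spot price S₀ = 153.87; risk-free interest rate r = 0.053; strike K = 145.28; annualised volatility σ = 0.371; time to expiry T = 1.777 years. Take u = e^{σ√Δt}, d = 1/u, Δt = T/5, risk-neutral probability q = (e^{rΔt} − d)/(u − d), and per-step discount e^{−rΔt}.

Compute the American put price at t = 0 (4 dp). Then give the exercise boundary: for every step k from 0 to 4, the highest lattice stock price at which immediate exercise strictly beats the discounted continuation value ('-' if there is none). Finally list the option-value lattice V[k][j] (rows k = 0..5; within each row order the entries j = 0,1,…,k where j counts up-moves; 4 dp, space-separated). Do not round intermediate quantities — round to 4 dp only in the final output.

params: Δt=0.35540 u=1.24754 d=0.80158 q=0.48757 e^(-rΔt)=0.98134
t_5 payoffs: 94.3607 66.0315 21.9412 0.0000 0.0000 0.0000
t_4: node(4,0) S=63.5238 payoff=81.7562 vs cont=79.0453 → 81.7562 [stop]  node(4,1) S=98.8656 payoff=46.4144 vs cont=43.7035 → 46.4144 [stop]  node(4,2) S=153.8700 payoff=0.0000 vs cont=11.0336 → 11.0336 [wait]  node(4,3) S=239.4763 payoff=0.0000 vs cont=0.0000 → 0.0000 [wait]  node(4,4) S=372.7102 payoff=0.0000 vs cont=0.0000 → 0.0000 [wait]  ⇒ S*(4)=98.8656
t_3: node(3,0) S=79.2485 payoff=66.0315 vs cont=63.3206 → 66.0315 [stop]  node(3,1) S=123.3388 payoff=21.9412 vs cont=28.6196 → 28.6196 [wait]  node(3,2) S=191.9589 payoff=0.0000 vs cont=5.5484 → 5.5484 [wait]  node(3,3) S=298.7562 payoff=0.0000 vs cont=0.0000 → 0.0000 [wait]  ⇒ S*(3)=79.2485
t_2: node(2,0) S=98.8656 payoff=46.4144 vs cont=46.8989 → 46.8989 [wait]  node(2,1) S=153.8700 payoff=0.0000 vs cont=17.0467 → 17.0467 [wait]  node(2,2) S=239.4763 payoff=0.0000 vs cont=2.7901 → 2.7901 [wait]  ⇒ S*(2)=-
t_1: node(1,0) S=123.3388 payoff=21.9412 vs cont=31.7404 → 31.7404 [wait]  node(1,1) S=191.9589 payoff=0.0000 vs cont=9.9073 → 9.9073 [wait]  ⇒ S*(1)=-
t_0: node(0,0) S=153.8700 payoff=0.0000 vs cont=20.7016 → 20.7016 [wait]  ⇒ S*(0)=-

price = 20.7016
boundary = - - - 79.2485 98.8656
tree:
20.7016
31.7404 9.9073
46.8989 17.0467 2.7901
66.0315 28.6196 5.5484 0.0000
81.7562 46.4144 11.0336 0.0000 0.0000
94.3607 66.0315 21.9412 0.0000 0.0000 0.0000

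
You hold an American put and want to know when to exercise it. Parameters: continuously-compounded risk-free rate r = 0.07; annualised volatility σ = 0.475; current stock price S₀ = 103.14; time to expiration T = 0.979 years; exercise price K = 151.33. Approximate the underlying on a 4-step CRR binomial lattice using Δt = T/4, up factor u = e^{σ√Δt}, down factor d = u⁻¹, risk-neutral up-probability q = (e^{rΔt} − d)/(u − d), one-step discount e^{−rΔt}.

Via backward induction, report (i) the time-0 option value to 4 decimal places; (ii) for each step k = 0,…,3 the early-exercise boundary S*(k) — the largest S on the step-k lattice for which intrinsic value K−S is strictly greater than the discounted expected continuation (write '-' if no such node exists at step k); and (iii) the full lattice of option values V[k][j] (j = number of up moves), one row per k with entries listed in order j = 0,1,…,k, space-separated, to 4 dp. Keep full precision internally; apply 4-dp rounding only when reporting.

price = 50.2354
boundary = - 81.5400 103.1400 81.5400
tree:
50.2354
69.7900 30.6928
86.8664 48.1900 12.6910
100.3666 69.7900 24.7302 0.0000
111.0395 86.8664 48.1900 0.0000 0.0000

Δt=0.24475  u=1.26490  d=0.79058  q=0.47795  discount=0.98301
step 4 (expiry): payoffs max(K−S,0) = 111.0395 86.8664 48.1900 0.0000 0.0000
step 3: (k=3,j=0): S=50.9634, (K−S)⁺=100.3666, hold=97.7960 ⇒ V=100.3666 exercise | (k=3,j=1): S=81.5400, (K−S)⁺=69.7900, hold=67.2194 ⇒ V=69.7900 exercise | (k=3,j=2): S=130.4618, (K−S)⁺=20.8682, hold=24.7302 ⇒ V=24.7302 continue | (k=3,j=3): S=208.7352, (K−S)⁺=0.0000, hold=0.0000 ⇒ V=0.0000 continue  boundary S*=81.5400
step 2: (k=2,j=0): S=64.4636, (K−S)⁺=86.8664, hold=84.2958 ⇒ V=86.8664 exercise | (k=2,j=1): S=103.1400, (K−S)⁺=48.1900, hold=47.4339 ⇒ V=48.1900 exercise | (k=2,j=2): S=165.0211, (K−S)⁺=0.0000, hold=12.6910 ⇒ V=12.6910 continue  boundary S*=103.1400
step 1: (k=1,j=0): S=81.5400, (K−S)⁺=69.7900, hold=67.2194 ⇒ V=69.7900 exercise | (k=1,j=1): S=130.4618, (K−S)⁺=20.8682, hold=30.6928 ⇒ V=30.6928 continue  boundary S*=81.5400
step 0: (k=0,j=0): S=103.1400, (K−S)⁺=48.1900, hold=50.2354 ⇒ V=50.2354 continue  boundary S*=-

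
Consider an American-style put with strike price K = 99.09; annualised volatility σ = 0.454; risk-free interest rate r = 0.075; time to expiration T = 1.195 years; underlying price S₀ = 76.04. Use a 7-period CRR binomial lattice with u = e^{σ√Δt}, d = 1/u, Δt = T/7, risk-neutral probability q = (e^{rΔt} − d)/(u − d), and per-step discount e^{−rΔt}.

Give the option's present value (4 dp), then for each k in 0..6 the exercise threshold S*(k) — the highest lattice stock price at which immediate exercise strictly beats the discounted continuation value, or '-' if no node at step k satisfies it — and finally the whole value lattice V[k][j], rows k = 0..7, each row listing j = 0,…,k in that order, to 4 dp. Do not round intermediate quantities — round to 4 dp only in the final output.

price = 27.0742
boundary = - - 52.2529 63.0342 52.2529 63.0342 76.0400
tree:
27.0742
36.2413 18.1485
46.8371 26.0553 10.3123
55.7743 36.0558 16.2261 4.3652
63.1830 46.8371 24.7233 7.7181 0.9541
69.3245 55.7743 36.0558 13.4579 1.8853 0.0000
74.4155 63.1830 46.8371 23.0500 3.7252 0.0000 0.0000
78.6358 69.3245 55.7743 36.0558 7.3607 0.0000 0.0000 0.0000

params: Δt=0.17071 u=1.20633 d=0.82896 q=0.48739 e^(-rΔt)=0.98728
t_7 payoffs: 78.6358 69.3245 55.7743 36.0558 7.3607 0.0000 0.0000 0.0000
t_6: node(6,0) S=24.6745 payoff=74.4155 vs cont=73.1549 → 74.4155 [stop]  node(6,1) S=35.9070 payoff=63.1830 vs cont=61.9224 → 63.1830 [stop]  node(6,2) S=52.2529 payoff=46.8371 vs cont=45.5765 → 46.8371 [stop]  node(6,3) S=76.0400 payoff=23.0500 vs cont=21.7894 → 23.0500 [stop]  node(6,4) S=110.6557 payoff=0.0000 vs cont=3.7252 → 3.7252 [wait]  node(6,5) S=161.0294 payoff=0.0000 vs cont=0.0000 → 0.0000 [wait]  node(6,6) S=234.3347 payoff=0.0000 vs cont=0.0000 → 0.0000 [wait]  ⇒ S*(6)=76.0400
t_5: node(5,0) S=29.7655 payoff=69.3245 vs cont=68.0639 → 69.3245 [stop]  node(5,1) S=43.3157 payoff=55.7743 vs cont=54.5137 → 55.7743 [stop]  node(5,2) S=63.0342 payoff=36.0558 vs cont=34.7952 → 36.0558 [stop]  node(5,3) S=91.7293 payoff=7.3607 vs cont=13.4579 → 13.4579 [wait]  node(5,4) S=133.4871 payoff=0.0000 vs cont=1.8853 → 1.8853 [wait]  node(5,5) S=194.2544 payoff=0.0000 vs cont=0.0000 → 0.0000 [wait]  ⇒ S*(5)=63.0342
t_4: node(4,0) S=35.9070 payoff=63.1830 vs cont=61.9224 → 63.1830 [stop]  node(4,1) S=52.2529 payoff=46.8371 vs cont=45.5765 → 46.8371 [stop]  node(4,2) S=76.0400 payoff=23.0500 vs cont=24.7233 → 24.7233 [wait]  node(4,3) S=110.6557 payoff=0.0000 vs cont=7.7181 → 7.7181 [wait]  node(4,4) S=161.0294 payoff=0.0000 vs cont=0.9541 → 0.9541 [wait]  ⇒ S*(4)=52.2529
t_3: node(3,0) S=43.3157 payoff=55.7743 vs cont=54.5137 → 55.7743 [stop]  node(3,1) S=63.0342 payoff=36.0558 vs cont=35.6003 → 36.0558 [stop]  node(3,2) S=91.7293 payoff=7.3607 vs cont=16.2261 → 16.2261 [wait]  node(3,3) S=133.4871 payoff=0.0000 vs cont=4.3652 → 4.3652 [wait]  ⇒ S*(3)=63.0342
t_2: node(2,0) S=52.2529 payoff=46.8371 vs cont=45.5765 → 46.8371 [stop]  node(2,1) S=76.0400 payoff=23.0500 vs cont=26.0553 → 26.0553 [wait]  node(2,2) S=110.6557 payoff=0.0000 vs cont=10.3123 → 10.3123 [wait]  ⇒ S*(2)=52.2529
t_1: node(1,0) S=63.0342 payoff=36.0558 vs cont=36.2413 → 36.2413 [wait]  node(1,1) S=91.7293 payoff=7.3607 vs cont=18.1485 → 18.1485 [wait]  ⇒ S*(1)=-
t_0: node(0,0) S=76.0400 payoff=23.0500 vs cont=27.0742 → 27.0742 [wait]  ⇒ S*(0)=-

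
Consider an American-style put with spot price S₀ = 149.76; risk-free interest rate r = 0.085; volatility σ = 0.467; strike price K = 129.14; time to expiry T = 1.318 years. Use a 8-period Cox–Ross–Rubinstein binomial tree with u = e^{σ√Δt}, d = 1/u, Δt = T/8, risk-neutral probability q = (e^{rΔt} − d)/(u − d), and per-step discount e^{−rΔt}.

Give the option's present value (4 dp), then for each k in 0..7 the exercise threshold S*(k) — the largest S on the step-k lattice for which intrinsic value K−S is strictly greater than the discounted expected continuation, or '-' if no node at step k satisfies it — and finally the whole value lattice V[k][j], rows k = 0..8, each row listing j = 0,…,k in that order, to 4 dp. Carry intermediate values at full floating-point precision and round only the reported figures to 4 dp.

params: Δt=0.16475 u=1.20871 d=0.82733 q=0.48973 e^(-rΔt)=0.98609
t_8 payoffs: 96.2682 81.1151 58.9768 26.6332 0.0000 0.0000 0.0000 0.0000 0.0000
t_7: node(7,0) S=39.7324 payoff=89.4076 vs cont=87.6118 → 89.4076 [stop]  node(7,1) S=58.0481 payoff=71.0919 vs cont=69.2961 → 71.0919 [stop]  node(7,2) S=84.8069 payoff=44.3331 vs cont=42.5373 → 44.3331 [stop]  node(7,3) S=123.9008 payoff=5.2392 vs cont=13.4011 → 13.4011 [wait]  node(7,4) S=181.0162 payoff=0.0000 vs cont=0.0000 → 0.0000 [wait]  node(7,5) S=264.4604 payoff=0.0000 vs cont=0.0000 → 0.0000 [wait]  node(7,6) S=386.3705 payoff=0.0000 vs cont=0.0000 → 0.0000 [wait]  node(7,7) S=564.4782 payoff=0.0000 vs cont=0.0000 → 0.0000 [wait]  ⇒ S*(7)=84.8069
t_6: node(6,0) S=48.0249 payoff=81.1151 vs cont=79.3193 → 81.1151 [stop]  node(6,1) S=70.1632 payoff=58.9768 vs cont=57.1810 → 58.9768 [stop]  node(6,2) S=102.5068 payoff=26.6332 vs cont=28.7790 → 28.7790 [wait]  node(6,3) S=149.7600 payoff=0.0000 vs cont=6.7431 → 6.7431 [wait]  node(6,4) S=218.7958 payoff=0.0000 vs cont=0.0000 → 0.0000 [wait]  node(6,5) S=319.6556 payoff=0.0000 vs cont=0.0000 → 0.0000 [wait]  node(6,6) S=467.0093 payoff=0.0000 vs cont=0.0000 → 0.0000 [wait]  ⇒ S*(6)=70.1632
t_5: node(5,0) S=58.0481 payoff=71.0919 vs cont=69.2961 → 71.0919 [stop]  node(5,1) S=84.8069 payoff=44.3331 vs cont=43.5735 → 44.3331 [stop]  node(5,2) S=123.9008 payoff=5.2392 vs cont=17.7372 → 17.7372 [wait]  node(5,3) S=181.0162 payoff=0.0000 vs cont=3.3930 → 3.3930 [wait]  node(5,4) S=264.4604 payoff=0.0000 vs cont=0.0000 → 0.0000 [wait]  node(5,5) S=386.3705 payoff=0.0000 vs cont=0.0000 → 0.0000 [wait]  ⇒ S*(5)=84.8069
t_4: node(4,0) S=70.1632 payoff=58.9768 vs cont=57.1810 → 58.9768 [stop]  node(4,1) S=102.5068 payoff=26.6332 vs cont=30.8729 → 30.8729 [wait]  node(4,2) S=149.7600 payoff=0.0000 vs cont=10.5634 → 10.5634 [wait]  node(4,3) S=218.7958 payoff=0.0000 vs cont=1.7072 → 1.7072 [wait]  node(4,4) S=319.6556 payoff=0.0000 vs cont=0.0000 → 0.0000 [wait]  ⇒ S*(4)=70.1632
t_3: node(3,0) S=84.8069 payoff=44.3331 vs cont=44.5847 → 44.5847 [wait]  node(3,1) S=123.9008 payoff=5.2392 vs cont=20.6357 → 20.6357 [wait]  node(3,2) S=181.0162 payoff=0.0000 vs cont=6.1397 → 6.1397 [wait]  node(3,3) S=264.4604 payoff=0.0000 vs cont=0.8590 → 0.8590 [wait]  ⇒ S*(3)=-
t_2: node(2,0) S=102.5068 payoff=26.6332 vs cont=32.3993 → 32.3993 [wait]  node(2,1) S=149.7600 payoff=0.0000 vs cont=13.3483 → 13.3483 [wait]  node(2,2) S=218.7958 payoff=0.0000 vs cont=3.5042 → 3.5042 [wait]  ⇒ S*(2)=-
t_1: node(1,0) S=123.9008 payoff=5.2392 vs cont=22.7487 → 22.7487 [wait]  node(1,1) S=181.0162 payoff=0.0000 vs cont=8.4088 → 8.4088 [wait]  ⇒ S*(1)=-
t_0: node(0,0) S=149.7600 payoff=0.0000 vs cont=15.5073 → 15.5073 [wait]  ⇒ S*(0)=-

price = 15.5073
boundary = - - - - 70.1632 84.8069 70.1632 84.8069
tree:
15.5073
22.7487 8.4088
32.3993 13.3483 3.5042
44.5847 20.6357 6.1397 0.8590
58.9768 30.8729 10.5634 1.7072 0.0000
71.0919 44.3331 17.7372 3.3930 0.0000 0.0000
81.1151 58.9768 28.7790 6.7431 0.0000 0.0000 0.0000
89.4076 71.0919 44.3331 13.4011 0.0000 0.0000 0.0000 0.0000
96.2682 81.1151 58.9768 26.6332 0.0000 0.0000 0.0000 0.0000 0.0000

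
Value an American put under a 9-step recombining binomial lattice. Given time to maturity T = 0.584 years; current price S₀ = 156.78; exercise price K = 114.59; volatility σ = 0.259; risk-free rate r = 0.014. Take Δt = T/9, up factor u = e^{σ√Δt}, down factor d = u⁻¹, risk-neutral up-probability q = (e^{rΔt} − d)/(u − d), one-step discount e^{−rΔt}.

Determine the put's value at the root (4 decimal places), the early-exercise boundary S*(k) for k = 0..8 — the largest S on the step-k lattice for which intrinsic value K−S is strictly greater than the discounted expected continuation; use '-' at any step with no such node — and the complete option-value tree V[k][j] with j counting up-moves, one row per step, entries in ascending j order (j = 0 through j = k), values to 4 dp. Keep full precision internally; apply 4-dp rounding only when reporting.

price = 0.5268
boundary = - - - - - - - 98.7916 105.5293
tree:
0.5268
0.9028 0.1370
1.5295 0.2533 0.0165
2.5555 0.4662 0.0325 0.0000
4.1971 0.8543 0.0638 0.0000 0.0000
6.7448 1.5574 0.1252 0.0000 0.0000 0.0000
10.5316 2.8221 0.2460 0.0000 0.0000 0.0000 0.0000
15.7984 5.0781 0.4831 0.0000 0.0000 0.0000 0.0000 0.0000
22.1059 9.0607 0.9488 0.0000 0.0000 0.0000 0.0000 0.0000 0.0000
28.0107 15.7984 1.8635 0.0000 0.0000 0.0000 0.0000 0.0000 0.0000 0.0000

params: Δt=0.06489 u=1.06820 d=0.93615 q=0.49039 e^(-rΔt)=0.99909
t_9 payoffs: 28.0107 15.7984 1.8635 0.0000 0.0000 0.0000 0.0000 0.0000 0.0000 0.0000
t_8: node(8,0) S=92.4841 payoff=22.1059 vs cont=22.0018 → 22.1059 [stop]  node(8,1) S=105.5293 payoff=9.0607 vs cont=8.9567 → 9.0607 [stop]  node(8,2) S=120.4145 payoff=0.0000 vs cont=0.9488 → 0.9488 [wait]  node(8,3) S=137.3994 payoff=0.0000 vs cont=0.0000 → 0.0000 [wait]  node(8,4) S=156.7800 payoff=0.0000 vs cont=0.0000 → 0.0000 [wait]  node(8,5) S=178.8943 payoff=0.0000 vs cont=0.0000 → 0.0000 [wait]  node(8,6) S=204.1279 payoff=0.0000 vs cont=0.0000 → 0.0000 [wait]  node(8,7) S=232.9208 payoff=0.0000 vs cont=0.0000 → 0.0000 [wait]  node(8,8) S=265.7751 payoff=0.0000 vs cont=0.0000 → 0.0000 [wait]  ⇒ S*(8)=105.5293
t_7: node(7,0) S=98.7916 payoff=15.7984 vs cont=15.6943 → 15.7984 [stop]  node(7,1) S=112.7265 payoff=1.8635 vs cont=5.0781 → 5.0781 [wait]  node(7,2) S=128.6269 payoff=0.0000 vs cont=0.4831 → 0.4831 [wait]  node(7,3) S=146.7701 payoff=0.0000 vs cont=0.0000 → 0.0000 [wait]  node(7,4) S=167.4725 payoff=0.0000 vs cont=0.0000 → 0.0000 [wait]  node(7,5) S=191.0951 payoff=0.0000 vs cont=0.0000 → 0.0000 [wait]  node(7,6) S=218.0496 payoff=0.0000 vs cont=0.0000 → 0.0000 [wait]  node(7,7) S=248.8062 payoff=0.0000 vs cont=0.0000 → 0.0000 [wait]  ⇒ S*(7)=98.7916
t_6: node(6,0) S=105.5293 payoff=9.0607 vs cont=10.5316 → 10.5316 [wait]  node(6,1) S=120.4145 payoff=0.0000 vs cont=2.8221 → 2.8221 [wait]  node(6,2) S=137.3994 payoff=0.0000 vs cont=0.2460 → 0.2460 [wait]  node(6,3) S=156.7800 payoff=0.0000 vs cont=0.0000 → 0.0000 [wait]  node(6,4) S=178.8943 payoff=0.0000 vs cont=0.0000 → 0.0000 [wait]  node(6,5) S=204.1279 payoff=0.0000 vs cont=0.0000 → 0.0000 [wait]  node(6,6) S=232.9208 payoff=0.0000 vs cont=0.0000 → 0.0000 [wait]  ⇒ S*(6)=-
t_5: node(5,0) S=112.7265 payoff=1.8635 vs cont=6.7448 → 6.7448 [wait]  node(5,1) S=128.6269 payoff=0.0000 vs cont=1.5574 → 1.5574 [wait]  node(5,2) S=146.7701 payoff=0.0000 vs cont=0.1252 → 0.1252 [wait]  node(5,3) S=167.4725 payoff=0.0000 vs cont=0.0000 → 0.0000 [wait]  node(5,4) S=191.0951 payoff=0.0000 vs cont=0.0000 → 0.0000 [wait]  node(5,5) S=218.0496 payoff=0.0000 vs cont=0.0000 → 0.0000 [wait]  ⇒ S*(5)=-
t_4: node(4,0) S=120.4145 payoff=0.0000 vs cont=4.1971 → 4.1971 [wait]  node(4,1) S=137.3994 payoff=0.0000 vs cont=0.8543 → 0.8543 [wait]  node(4,2) S=156.7800 payoff=0.0000 vs cont=0.0638 → 0.0638 [wait]  node(4,3) S=178.8943 payoff=0.0000 vs cont=0.0000 → 0.0000 [wait]  node(4,4) S=204.1279 payoff=0.0000 vs cont=0.0000 → 0.0000 [wait]  ⇒ S*(4)=-
t_3: node(3,0) S=128.6269 payoff=0.0000 vs cont=2.5555 → 2.5555 [wait]  node(3,1) S=146.7701 payoff=0.0000 vs cont=0.4662 → 0.4662 [wait]  node(3,2) S=167.4725 payoff=0.0000 vs cont=0.0325 → 0.0325 [wait]  node(3,3) S=191.0951 payoff=0.0000 vs cont=0.0000 → 0.0000 [wait]  ⇒ S*(3)=-
t_2: node(2,0) S=137.3994 payoff=0.0000 vs cont=1.5295 → 1.5295 [wait]  node(2,1) S=156.7800 payoff=0.0000 vs cont=0.2533 → 0.2533 [wait]  node(2,2) S=178.8943 payoff=0.0000 vs cont=0.0165 → 0.0165 [wait]  ⇒ S*(2)=-
t_1: node(1,0) S=146.7701 payoff=0.0000 vs cont=0.9028 → 0.9028 [wait]  node(1,1) S=167.4725 payoff=0.0000 vs cont=0.1370 → 0.1370 [wait]  ⇒ S*(1)=-
t_0: node(0,0) S=156.7800 payoff=0.0000 vs cont=0.5268 → 0.5268 [wait]  ⇒ S*(0)=-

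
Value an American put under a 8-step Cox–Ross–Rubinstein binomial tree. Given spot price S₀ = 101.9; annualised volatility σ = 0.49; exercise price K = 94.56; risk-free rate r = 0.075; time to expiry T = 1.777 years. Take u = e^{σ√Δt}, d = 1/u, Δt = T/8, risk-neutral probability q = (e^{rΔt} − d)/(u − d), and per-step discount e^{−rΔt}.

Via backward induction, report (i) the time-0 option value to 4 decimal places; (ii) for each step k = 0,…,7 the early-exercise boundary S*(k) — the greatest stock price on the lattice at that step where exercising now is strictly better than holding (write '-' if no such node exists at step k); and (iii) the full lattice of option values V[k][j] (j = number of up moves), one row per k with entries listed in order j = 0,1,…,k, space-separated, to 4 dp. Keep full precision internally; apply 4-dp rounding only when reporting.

price = 16.4534
boundary = - - - 50.9670 40.4571 50.9670 64.2073 50.9670
tree:
16.4534
23.5017 9.3514
32.5677 14.4488 4.1257
43.5930 21.6982 7.0573 1.0765
54.1029 31.4494 11.8353 2.0991 0.0000
62.4456 43.5930 19.3222 4.0934 0.0000 0.0000
69.0680 54.1029 30.3527 7.9821 0.0000 0.0000 0.0000
74.3247 62.4456 43.5930 15.5653 0.0000 0.0000 0.0000 0.0000
78.4974 69.0680 54.1029 30.3527 0.0000 0.0000 0.0000 0.0000 0.0000

Δt=0.22212, u=1.25978, d=0.79379, q=0.47857, disc=e^(-rΔt)=0.98348
k=8 terminal: V=max(K-S,0) → 78.4974 69.0680 54.1029 30.3527 0.0000 0.0000 0.0000 0.0000 0.0000
k=7: j=0 S=20.2353 intr=74.3247 cont=72.7624 V=74.3247[EX]; j=1 S=32.1144 intr=62.4456 cont=60.8834 V=62.4456[EX]; j=2 S=50.9670 intr=43.5930 cont=42.0307 V=43.5930[EX]; j=3 S=80.8871 intr=13.6729 cont=15.5653 V=15.5653[hold]; j=4 S=128.3717 intr=0.0000 cont=0.0000 V=0.0000[hold]; j=5 S=203.7319 intr=0.0000 cont=0.0000 V=0.0000[hold]; j=6 S=323.3322 intr=0.0000 cont=0.0000 V=0.0000[hold]; j=7 S=513.1436 intr=0.0000 cont=0.0000 V=0.0000[hold]  S*(7)=50.9670
k=6: j=0 S=25.4920 intr=69.0680 cont=67.5057 V=69.0680[EX]; j=1 S=40.4571 intr=54.1029 cont=52.5407 V=54.1029[EX]; j=2 S=64.2073 intr=30.3527 cont=29.6812 V=30.3527[EX]; j=3 S=101.9000 intr=0.0000 cont=7.9821 V=7.9821[hold]; j=4 S=161.7201 intr=0.0000 cont=0.0000 V=0.0000[hold]; j=5 S=256.6575 intr=0.0000 cont=0.0000 V=0.0000[hold]; j=6 S=407.3277 intr=0.0000 cont=0.0000 V=0.0000[hold]  S*(6)=64.2073
k=5: j=0 S=32.1144 intr=62.4456 cont=60.8834 V=62.4456[EX]; j=1 S=50.9670 intr=43.5930 cont=42.0307 V=43.5930[EX]; j=2 S=80.8871 intr=13.6729 cont=19.3222 V=19.3222[hold]; j=3 S=128.3717 intr=0.0000 cont=4.0934 V=4.0934[hold]; j=4 S=203.7319 intr=0.0000 cont=0.0000 V=0.0000[hold]; j=5 S=323.3322 intr=0.0000 cont=0.0000 V=0.0000[hold]  S*(5)=50.9670
k=4: j=0 S=40.4571 intr=54.1029 cont=52.5407 V=54.1029[EX]; j=1 S=64.2073 intr=30.3527 cont=31.4494 V=31.4494[hold]; j=2 S=101.9000 intr=0.0000 cont=11.8353 V=11.8353[hold]; j=3 S=161.7201 intr=0.0000 cont=2.0991 V=2.0991[hold]; j=4 S=256.6575 intr=0.0000 cont=0.0000 V=0.0000[hold]  S*(4)=40.4571
k=3: j=0 S=50.9670 intr=43.5930 cont=42.5469 V=43.5930[EX]; j=1 S=80.8871 intr=13.6729 cont=21.6982 V=21.6982[hold]; j=2 S=128.3717 intr=0.0000 cont=7.0573 V=7.0573[hold]; j=3 S=203.7319 intr=0.0000 cont=1.0765 V=1.0765[hold]  S*(3)=50.9670
k=2: j=0 S=64.2073 intr=30.3527 cont=32.5677 V=32.5677[hold]; j=1 S=101.9000 intr=0.0000 cont=14.4488 V=14.4488[hold]; j=2 S=161.7201 intr=0.0000 cont=4.1257 V=4.1257[hold]  S*(2)=-
k=1: j=0 S=80.8871 intr=13.6729 cont=23.5017 V=23.5017[hold]; j=1 S=128.3717 intr=0.0000 cont=9.3514 V=9.3514[hold]  S*(1)=-
k=0: j=0 S=101.9000 intr=0.0000 cont=16.4534 V=16.4534[hold]  S*(0)=-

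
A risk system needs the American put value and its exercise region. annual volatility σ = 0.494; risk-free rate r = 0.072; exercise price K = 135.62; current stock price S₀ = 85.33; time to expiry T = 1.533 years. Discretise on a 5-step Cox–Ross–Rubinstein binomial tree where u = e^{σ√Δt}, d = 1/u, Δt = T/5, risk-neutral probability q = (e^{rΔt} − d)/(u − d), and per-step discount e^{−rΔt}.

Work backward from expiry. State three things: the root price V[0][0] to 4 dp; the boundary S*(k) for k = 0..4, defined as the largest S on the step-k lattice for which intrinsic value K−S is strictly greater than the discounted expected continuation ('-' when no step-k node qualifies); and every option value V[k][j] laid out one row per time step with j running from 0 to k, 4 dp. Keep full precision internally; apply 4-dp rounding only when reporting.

params: Δt=0.30660 u=1.31460 d=0.76069 q=0.47234 e^(-rΔt)=0.97817
t_5 payoffs: 113.8866 98.0607 70.7107 23.4449 0.0000 0.0000
t_4: node(4,0) S=28.5708 payoff=107.0492 vs cont=104.0881 → 107.0492 [stop]  node(4,1) S=49.3756 payoff=86.2444 vs cont=83.2834 → 86.2444 [stop]  node(4,2) S=85.3300 payoff=50.2900 vs cont=47.3290 → 50.2900 [stop]  node(4,3) S=147.4658 payoff=0.0000 vs cont=12.1009 → 12.1009 [wait]  node(4,4) S=254.8478 payoff=0.0000 vs cont=0.0000 → 0.0000 [wait]  ⇒ S*(4)=85.3300
t_3: node(3,0) S=37.5593 payoff=98.0607 vs cont=95.0997 → 98.0607 [stop]  node(3,1) S=64.9093 payoff=70.7107 vs cont=67.7497 → 70.7107 [stop]  node(3,2) S=112.1751 payoff=23.4449 vs cont=31.5478 → 31.5478 [wait]  node(3,3) S=193.8590 payoff=0.0000 vs cont=6.2458 → 6.2458 [wait]  ⇒ S*(3)=64.9093
t_2: node(2,0) S=49.3756 payoff=86.2444 vs cont=83.2834 → 86.2444 [stop]  node(2,1) S=85.3300 payoff=50.2900 vs cont=51.0727 → 51.0727 [wait]  node(2,2) S=147.4658 payoff=0.0000 vs cont=19.1689 → 19.1689 [wait]  ⇒ S*(2)=49.3756
t_1: node(1,0) S=64.9093 payoff=70.7107 vs cont=68.1113 → 70.7107 [stop]  node(1,1) S=112.1751 payoff=23.4449 vs cont=35.2173 → 35.2173 [wait]  ⇒ S*(1)=64.9093
t_0: node(0,0) S=85.3300 payoff=50.2900 vs cont=52.7681 → 52.7681 [wait]  ⇒ S*(0)=-

price = 52.7681
boundary = - 64.9093 49.3756 64.9093 85.3300
tree:
52.7681
70.7107 35.2173
86.2444 51.0727 19.1689
98.0607 70.7107 31.5478 6.2458
107.0492 86.2444 50.2900 12.1009 0.0000
113.8866 98.0607 70.7107 23.4449 0.0000 0.0000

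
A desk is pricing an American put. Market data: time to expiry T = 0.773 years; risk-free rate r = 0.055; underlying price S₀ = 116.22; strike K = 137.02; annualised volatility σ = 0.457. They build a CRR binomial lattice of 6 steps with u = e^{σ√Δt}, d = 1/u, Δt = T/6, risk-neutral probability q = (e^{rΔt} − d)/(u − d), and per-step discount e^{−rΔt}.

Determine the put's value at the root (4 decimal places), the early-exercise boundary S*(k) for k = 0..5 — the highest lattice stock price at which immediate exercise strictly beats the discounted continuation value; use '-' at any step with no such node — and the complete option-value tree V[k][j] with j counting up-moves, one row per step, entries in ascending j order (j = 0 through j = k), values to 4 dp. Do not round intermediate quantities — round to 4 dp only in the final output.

Δt=0.12883  u=1.17825  d=0.84871  q=0.48066  discount=0.99294
step 6 (expiry): payoffs max(K−S,0) = 93.5840 76.7187 53.3049 20.8000 0.0000 0.0000 0.0000
step 5: (k=5,j=0): S=51.1786, (K−S)⁺=85.8414, hold=84.8739 ⇒ V=85.8414 exercise | (k=5,j=1): S=71.0502, (K−S)⁺=65.9698, hold=65.0023 ⇒ V=65.9698 exercise | (k=5,j=2): S=98.6376, (K−S)⁺=38.3824, hold=37.4150 ⇒ V=38.3824 exercise | (k=5,j=3): S=136.9365, (K−S)⁺=0.0835, hold=10.7260 ⇒ V=10.7260 continue | (k=5,j=4): S=190.1062, (K−S)⁺=0.0000, hold=0.0000 ⇒ V=0.0000 continue | (k=5,j=5): S=263.9206, (K−S)⁺=0.0000, hold=0.0000 ⇒ V=0.0000 continue  boundary S*=98.6376
step 4: (k=4,j=0): S=60.3013, (K−S)⁺=76.7187, hold=75.7512 ⇒ V=76.7187 exercise | (k=4,j=1): S=83.7151, (K−S)⁺=53.3049, hold=52.3374 ⇒ V=53.3049 exercise | (k=4,j=2): S=116.2200, (K−S)⁺=20.8000, hold=24.9119 ⇒ V=24.9119 continue | (k=4,j=3): S=161.3459, (K−S)⁺=0.0000, hold=5.5311 ⇒ V=5.5311 continue | (k=4,j=4): S=223.9932, (K−S)⁺=0.0000, hold=0.0000 ⇒ V=0.0000 continue  boundary S*=83.7151
step 3: (k=3,j=0): S=71.0502, (K−S)⁺=65.9698, hold=65.0023 ⇒ V=65.9698 exercise | (k=3,j=1): S=98.6376, (K−S)⁺=38.3824, hold=39.3774 ⇒ V=39.3774 continue | (k=3,j=2): S=136.9365, (K−S)⁺=0.0835, hold=15.4861 ⇒ V=15.4861 continue | (k=3,j=3): S=190.1062, (K−S)⁺=0.0000, hold=2.8522 ⇒ V=2.8522 continue  boundary S*=71.0502
step 2: (k=2,j=0): S=83.7151, (K−S)⁺=53.3049, hold=52.8123 ⇒ V=53.3049 exercise | (k=2,j=1): S=116.2200, (K−S)⁺=20.8000, hold=27.6968 ⇒ V=27.6968 continue | (k=2,j=2): S=161.3459, (K−S)⁺=0.0000, hold=9.3470 ⇒ V=9.3470 continue  boundary S*=83.7151
step 1: (k=1,j=0): S=98.6376, (K−S)⁺=38.3824, hold=40.7066 ⇒ V=40.7066 continue | (k=1,j=1): S=136.9365, (K−S)⁺=0.0835, hold=18.7435 ⇒ V=18.7435 continue  boundary S*=-
step 0: (k=0,j=0): S=116.2200, (K−S)⁺=20.8000, hold=29.9369 ⇒ V=29.9369 continue  boundary S*=-

price = 29.9369
boundary = - - 83.7151 71.0502 83.7151 98.6376
tree:
29.9369
40.7066 18.7435
53.3049 27.6968 9.3470
65.9698 39.3774 15.4861 2.8522
76.7187 53.3049 24.9119 5.5311 0.0000
85.8414 65.9698 38.3824 10.7260 0.0000 0.0000
93.5840 76.7187 53.3049 20.8000 0.0000 0.0000 0.0000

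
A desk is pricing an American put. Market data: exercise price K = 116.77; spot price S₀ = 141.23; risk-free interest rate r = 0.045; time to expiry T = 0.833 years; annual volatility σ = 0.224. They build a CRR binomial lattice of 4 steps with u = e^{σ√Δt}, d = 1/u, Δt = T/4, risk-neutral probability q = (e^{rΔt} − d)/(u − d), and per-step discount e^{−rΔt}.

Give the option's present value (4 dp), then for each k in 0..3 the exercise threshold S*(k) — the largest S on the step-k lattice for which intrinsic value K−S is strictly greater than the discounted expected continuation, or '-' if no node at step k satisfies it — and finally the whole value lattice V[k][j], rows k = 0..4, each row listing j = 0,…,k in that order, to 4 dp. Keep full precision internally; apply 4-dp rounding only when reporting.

Δt=0.20825, u=1.10763, d=0.90283, q=0.52044, disc=e^(-rΔt)=0.99067
k=4 terminal: V=max(K-S,0) → 22.9381 1.6532 0.0000 0.0000 0.0000
k=3: j=0 S=103.9309 intr=12.8391 cont=11.7499 V=12.8391[EX]; j=1 S=127.5067 intr=0.0000 cont=0.7854 V=0.7854[hold]; j=2 S=156.4303 intr=0.0000 cont=0.0000 V=0.0000[hold]; j=3 S=191.9151 intr=0.0000 cont=0.0000 V=0.0000[hold]  S*(3)=103.9309
k=2: j=0 S=115.1168 intr=1.6532 cont=6.5046 V=6.5046[hold]; j=1 S=141.2300 intr=0.0000 cont=0.3731 V=0.3731[hold]; j=2 S=173.2667 intr=0.0000 cont=0.0000 V=0.0000[hold]  S*(2)=-
k=1: j=0 S=127.5067 intr=0.0000 cont=3.2826 V=3.2826[hold]; j=1 S=156.4303 intr=0.0000 cont=0.1773 V=0.1773[hold]  S*(1)=-
k=0: j=0 S=141.2300 intr=0.0000 cont=1.6509 V=1.6509[hold]  S*(0)=-

price = 1.6509
boundary = - - - 103.9309
tree:
1.6509
3.2826 0.1773
6.5046 0.3731 0.0000
12.8391 0.7854 0.0000 0.0000
22.9381 1.6532 0.0000 0.0000 0.0000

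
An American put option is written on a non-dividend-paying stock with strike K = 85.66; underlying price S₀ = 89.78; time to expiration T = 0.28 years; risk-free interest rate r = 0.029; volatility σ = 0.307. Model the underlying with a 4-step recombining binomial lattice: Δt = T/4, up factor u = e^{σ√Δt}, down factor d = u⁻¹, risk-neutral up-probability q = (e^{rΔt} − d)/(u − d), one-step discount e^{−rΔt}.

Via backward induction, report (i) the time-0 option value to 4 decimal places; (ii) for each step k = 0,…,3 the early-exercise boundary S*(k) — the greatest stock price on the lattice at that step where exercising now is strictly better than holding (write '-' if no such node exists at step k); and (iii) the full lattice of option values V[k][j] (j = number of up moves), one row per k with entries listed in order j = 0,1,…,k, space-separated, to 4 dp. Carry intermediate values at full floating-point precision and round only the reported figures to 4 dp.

price = 3.7823
boundary = - - - 70.3645
tree:
3.7823
6.2850 1.2158
10.0767 2.3991 0.0000
15.2955 4.7341 0.0000 0.0000
20.7849 9.3417 0.0000 0.0000 0.0000

Δt=0.07000, u=1.08461, d=0.92199, q=0.49220, disc=e^(-rΔt)=0.99797
k=4 terminal: V=max(K-S,0) → 20.7849 9.3417 0.0000 0.0000 0.0000
k=3: j=0 S=70.3645 intr=15.2955 cont=15.1218 V=15.2955[EX]; j=1 S=82.7760 intr=2.8840 cont=4.7341 V=4.7341[hold]; j=2 S=97.3767 intr=0.0000 cont=0.0000 V=0.0000[hold]; j=3 S=114.5528 intr=0.0000 cont=0.0000 V=0.0000[hold]  S*(3)=70.3645
k=2: j=0 S=76.3183 intr=9.3417 cont=10.0767 V=10.0767[hold]; j=1 S=89.7800 intr=0.0000 cont=2.3991 V=2.3991[hold]; j=2 S=105.6162 intr=0.0000 cont=0.0000 V=0.0000[hold]  S*(2)=-
k=1: j=0 S=82.7760 intr=2.8840 cont=6.2850 V=6.2850[hold]; j=1 S=97.3767 intr=0.0000 cont=1.2158 V=1.2158[hold]  S*(1)=-
k=0: j=0 S=89.7800 intr=0.0000 cont=3.7823 V=3.7823[hold]  S*(0)=-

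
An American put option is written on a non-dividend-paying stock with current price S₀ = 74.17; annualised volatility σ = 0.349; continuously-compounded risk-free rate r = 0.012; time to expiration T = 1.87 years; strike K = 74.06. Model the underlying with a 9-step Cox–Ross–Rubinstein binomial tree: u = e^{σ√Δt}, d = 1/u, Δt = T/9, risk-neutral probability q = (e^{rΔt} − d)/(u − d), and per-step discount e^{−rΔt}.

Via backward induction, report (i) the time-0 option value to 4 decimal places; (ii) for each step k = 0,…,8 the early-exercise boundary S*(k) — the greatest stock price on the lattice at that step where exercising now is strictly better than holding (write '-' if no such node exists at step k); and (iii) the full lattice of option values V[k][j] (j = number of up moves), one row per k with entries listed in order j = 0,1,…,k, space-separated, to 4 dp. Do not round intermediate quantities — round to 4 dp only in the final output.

Δt=0.20778  u=1.17244  d=0.85293  q=0.46813  discount=0.99751
step 9 (expiry): payoffs max(K−S,0) = 56.3415 49.7041 40.5802 28.0385 10.7985 0.0000 0.0000 0.0000 0.0000 0.0000
step 8: (k=8,j=0): S=20.7738, (K−S)⁺=53.2862, hold=53.1018 ⇒ V=53.2862 exercise | (k=8,j=1): S=28.5558, (K−S)⁺=45.5042, hold=45.3198 ⇒ V=45.5042 exercise | (k=8,j=2): S=39.2529, (K−S)⁺=34.8071, hold=34.6226 ⇒ V=34.8071 exercise | (k=8,j=3): S=53.9573, (K−S)⁺=20.1027, hold=19.9183 ⇒ V=20.1027 exercise | (k=8,j=4): S=74.1700, (K−S)⁺=0.0000, hold=5.7292 ⇒ V=5.7292 continue | (k=8,j=5): S=101.9545, (K−S)⁺=0.0000, hold=0.0000 ⇒ V=0.0000 continue | (k=8,j=6): S=140.1472, (K−S)⁺=0.0000, hold=0.0000 ⇒ V=0.0000 continue | (k=8,j=7): S=192.6472, (K−S)⁺=0.0000, hold=0.0000 ⇒ V=0.0000 continue | (k=8,j=8): S=264.8139, (K−S)⁺=0.0000, hold=0.0000 ⇒ V=0.0000 continue  boundary S*=53.9573
step 7: (k=7,j=0): S=24.3559, (K−S)⁺=49.7041, hold=49.5196 ⇒ V=49.7041 exercise | (k=7,j=1): S=33.4798, (K−S)⁺=40.5802, hold=40.3958 ⇒ V=40.5802 exercise | (k=7,j=2): S=46.0215, (K−S)⁺=28.0385, hold=27.8540 ⇒ V=28.0385 exercise | (k=7,j=3): S=63.2615, (K−S)⁺=10.7985, hold=13.3408 ⇒ V=13.3408 continue | (k=7,j=4): S=86.9596, (K−S)⁺=0.0000, hold=3.0396 ⇒ V=3.0396 continue | (k=7,j=5): S=119.5351, (K−S)⁺=0.0000, hold=0.0000 ⇒ V=0.0000 continue | (k=7,j=6): S=164.3136, (K−S)⁺=0.0000, hold=0.0000 ⇒ V=0.0000 continue | (k=7,j=7): S=225.8664, (K−S)⁺=0.0000, hold=0.0000 ⇒ V=0.0000 continue  boundary S*=46.0215
step 6: (k=6,j=0): S=28.5558, (K−S)⁺=45.5042, hold=45.3198 ⇒ V=45.5042 exercise | (k=6,j=1): S=39.2529, (K−S)⁺=34.8071, hold=34.6226 ⇒ V=34.8071 exercise | (k=6,j=2): S=53.9573, (K−S)⁺=20.1027, hold=21.1054 ⇒ V=21.1054 continue | (k=6,j=3): S=74.1700, (K−S)⁺=0.0000, hold=8.4973 ⇒ V=8.4973 continue | (k=6,j=4): S=101.9545, (K−S)⁺=0.0000, hold=1.6127 ⇒ V=1.6127 continue | (k=6,j=5): S=140.1472, (K−S)⁺=0.0000, hold=0.0000 ⇒ V=0.0000 continue | (k=6,j=6): S=192.6472, (K−S)⁺=0.0000, hold=0.0000 ⇒ V=0.0000 continue  boundary S*=39.2529
step 5: (k=5,j=0): S=33.4798, (K−S)⁺=40.5802, hold=40.3958 ⇒ V=40.5802 exercise | (k=5,j=1): S=46.0215, (K−S)⁺=28.0385, hold=28.3223 ⇒ V=28.3223 continue | (k=5,j=2): S=63.2615, (K−S)⁺=10.7985, hold=15.1654 ⇒ V=15.1654 continue | (k=5,j=3): S=86.9596, (K−S)⁺=0.0000, hold=5.2613 ⇒ V=5.2613 continue | (k=5,j=4): S=119.5351, (K−S)⁺=0.0000, hold=0.8556 ⇒ V=0.8556 continue | (k=5,j=5): S=164.3136, (K−S)⁺=0.0000, hold=0.0000 ⇒ V=0.0000 continue  boundary S*=33.4798
step 4: (k=4,j=0): S=39.2529, (K−S)⁺=34.8071, hold=34.7552 ⇒ V=34.8071 exercise | (k=4,j=1): S=53.9573, (K−S)⁺=20.1027, hold=22.1080 ⇒ V=22.1080 continue | (k=4,j=2): S=74.1700, (K−S)⁺=0.0000, hold=10.5028 ⇒ V=10.5028 continue | (k=4,j=3): S=101.9545, (K−S)⁺=0.0000, hold=3.1909 ⇒ V=3.1909 continue | (k=4,j=4): S=140.1472, (K−S)⁺=0.0000, hold=0.4539 ⇒ V=0.4539 continue  boundary S*=39.2529
step 3: (k=3,j=0): S=46.0215, (K−S)⁺=28.0385, hold=28.7904 ⇒ V=28.7904 continue | (k=3,j=1): S=63.2615, (K−S)⁺=10.7985, hold=16.6338 ⇒ V=16.6338 continue | (k=3,j=2): S=86.9596, (K−S)⁺=0.0000, hold=7.0623 ⇒ V=7.0623 continue | (k=3,j=3): S=119.5351, (K−S)⁺=0.0000, hold=1.9049 ⇒ V=1.9049 continue  boundary S*=-
step 2: (k=2,j=0): S=53.9573, (K−S)⁺=20.1027, hold=23.0420 ⇒ V=23.0420 continue | (k=2,j=1): S=74.1700, (K−S)⁺=0.0000, hold=12.1228 ⇒ V=12.1228 continue | (k=2,j=2): S=101.9545, (K−S)⁺=0.0000, hold=4.6364 ⇒ V=4.6364 continue  boundary S*=-
step 1: (k=1,j=0): S=63.2615, (K−S)⁺=10.7985, hold=17.8858 ⇒ V=17.8858 continue | (k=1,j=1): S=86.9596, (K−S)⁺=0.0000, hold=8.5968 ⇒ V=8.5968 continue  boundary S*=-
step 0: (k=0,j=0): S=74.1700, (K−S)⁺=0.0000, hold=13.5037 ⇒ V=13.5037 continue  boundary S*=-

price = 13.5037
boundary = - - - - 39.2529 33.4798 39.2529 46.0215 53.9573
tree:
13.5037
17.8858 8.5968
23.0420 12.1228 4.6364
28.7904 16.6338 7.0623 1.9049
34.8071 22.1080 10.5028 3.1909 0.4539
40.5802 28.3223 15.1654 5.2613 0.8556 0.0000
45.5042 34.8071 21.1054 8.4973 1.6127 0.0000 0.0000
49.7041 40.5802 28.0385 13.3408 3.0396 0.0000 0.0000 0.0000
53.2862 45.5042 34.8071 20.1027 5.7292 0.0000 0.0000 0.0000 0.0000
56.3415 49.7041 40.5802 28.0385 10.7985 0.0000 0.0000 0.0000 0.0000 0.0000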